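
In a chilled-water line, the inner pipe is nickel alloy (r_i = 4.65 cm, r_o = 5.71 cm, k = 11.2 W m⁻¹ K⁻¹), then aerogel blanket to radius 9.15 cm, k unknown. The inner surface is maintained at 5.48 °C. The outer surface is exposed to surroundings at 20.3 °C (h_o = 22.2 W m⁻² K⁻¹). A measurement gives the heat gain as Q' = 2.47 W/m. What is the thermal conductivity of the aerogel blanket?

k = 0.0127 W/m·K

ΣR = ΔT/Q' = |5.48 − 20.3|/2.47 = 6.000 m·K/W
Known resistances:
  R'_nickel alloy = ln(0.0571/0.0465)/(2πk) = 0.2054/(2π·11.2) = 0.002918 m·K/W
  R'_conv,out = 1/(2πr h) = 1/(2π·0.0915·22.2) = 0.07835 m·K/W
R_aerogel blanket = ΣR − ΣR_known = 6.000 − 0.08127 = 5.919 m·K/W
ln(r₂/r₁)/(2πk) = 5.919 ⇒ k = 0.4715/(2π·5.919) = 0.0127 W/m·K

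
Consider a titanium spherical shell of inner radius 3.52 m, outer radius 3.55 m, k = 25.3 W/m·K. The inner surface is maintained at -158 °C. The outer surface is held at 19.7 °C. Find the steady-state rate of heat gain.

Q = 23500 kW

Q = 4πk·ΔT/(1/r₁ − 1/r₂) = 4π × 25.3 × 177.7 / (1/3.52 − 1/3.55) = 2.35×10^7 W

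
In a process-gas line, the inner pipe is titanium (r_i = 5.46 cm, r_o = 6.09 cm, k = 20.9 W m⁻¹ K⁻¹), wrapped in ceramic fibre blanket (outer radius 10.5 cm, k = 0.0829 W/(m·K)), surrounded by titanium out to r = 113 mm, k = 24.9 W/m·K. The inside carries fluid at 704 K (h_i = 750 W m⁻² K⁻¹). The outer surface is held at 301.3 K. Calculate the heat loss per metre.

Q' = 383 W/m

Resistance network (inner→outer):
  R'_conv,in = 1/(2πr h) = 1/(2π·0.0546·750) = 0.003887 m·K/W
  R'_titanium = ln(0.0609/0.0546)/(2πk) = 0.1092/(2π·20.9) = 8.316×10^-4 m·K/W
  R'_ceramic fibre blanket = ln(0.105/0.0609)/(2πk) = 0.5447/(2π·0.0829) = 1.046 m·K/W
  R'_titanium = ln(0.113/0.105)/(2πk) = 0.07343/(2π·24.9) = 4.693×10^-4 m·K/W
ΣR = 0.003887 + 8.316×10^-4 + 1.046 + 4.693×10^-4 = 1.051 m·K/W
Q' = ΔT/ΣR = (704 K − 301.3 K)/1.051 = 383 W/m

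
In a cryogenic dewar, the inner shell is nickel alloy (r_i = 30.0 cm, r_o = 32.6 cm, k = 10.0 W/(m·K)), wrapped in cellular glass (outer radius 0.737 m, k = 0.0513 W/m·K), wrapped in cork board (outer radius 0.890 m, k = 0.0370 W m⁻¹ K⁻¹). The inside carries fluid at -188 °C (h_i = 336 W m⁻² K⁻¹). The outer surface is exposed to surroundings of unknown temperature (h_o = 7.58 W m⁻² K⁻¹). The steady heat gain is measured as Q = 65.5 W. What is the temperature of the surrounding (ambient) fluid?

T_out = 19.8 °C

Sum the resistances:
  R_conv,in = 1/(4πr²h) = 1/(4π·0.300²·336) = 0.002632 K/W
  R_nickel alloy = (1/0.300 − 1/0.326)/(4πk) = 0.2658/(4π·10.0) = 0.002116 K/W
  R_cellular glass = (1/0.326 − 1/0.737)/(4πk) = 1.711/(4π·0.0513) = 2.654 K/W
  R_cork board = (1/0.737 − 1/0.890)/(4πk) = 0.2333/(4π·0.0370) = 0.5017 K/W
  R_conv,out = 1/(4πr²h) = 1/(4π·0.890²·7.58) = 0.01325 K/W
ΣR = 3.173 K/W
ΔT = Q·ΣR = 65.5 × 3.173 = 207.8 K
Heat flows inward, so T_out = T_in + ΔT = -188 + 207.8 = 19.8 °C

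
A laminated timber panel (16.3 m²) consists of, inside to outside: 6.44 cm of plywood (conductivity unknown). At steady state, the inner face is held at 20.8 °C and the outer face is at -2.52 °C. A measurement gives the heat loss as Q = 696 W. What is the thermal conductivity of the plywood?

ΣR = ΔT/Q = |20.8 − -2.52|/696 = 0.03351 K/W
L/(kA) = 0.03351 ⇒ k = 0.0644/(0.03351·16.3) = 0.118 W/m·K

k = 0.118 W/m·K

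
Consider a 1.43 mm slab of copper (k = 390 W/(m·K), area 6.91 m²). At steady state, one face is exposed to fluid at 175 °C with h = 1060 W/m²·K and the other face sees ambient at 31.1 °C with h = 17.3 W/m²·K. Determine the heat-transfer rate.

Q = 16.9 kW

Resistance network (inner→outer):
  R_conv,in = 1/(hA) = 1/(1060·6.91) = 1.365×10^-4 K/W
  R_copper = L/(kA) = 0.00143/(390·6.91) = 5.306×10^-7 K/W
  R_conv,out = 1/(hA) = 1/(17.3·6.91) = 0.008365 K/W
ΣR = 1.365×10^-4 + 5.306×10^-7 + 0.008365 = 0.008502 K/W
Q = ΔT/ΣR = (175 °C − 31.1 °C)/0.008502 = 16900 W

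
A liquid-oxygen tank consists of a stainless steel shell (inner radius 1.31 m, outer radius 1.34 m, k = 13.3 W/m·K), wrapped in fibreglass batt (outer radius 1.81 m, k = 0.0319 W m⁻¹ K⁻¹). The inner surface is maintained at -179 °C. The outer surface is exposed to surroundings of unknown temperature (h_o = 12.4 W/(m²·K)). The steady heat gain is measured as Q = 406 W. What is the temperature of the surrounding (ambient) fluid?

Sum the resistances:
  R_stainless steel = (1/1.31 − 1/1.34)/(4πk) = 0.01709/(4π·13.3) = 1.023×10^-4 K/W
  R_fibreglass batt = (1/1.34 − 1/1.81)/(4πk) = 0.1938/(4π·0.0319) = 0.4834 K/W
  R_conv,out = 1/(4πr²h) = 1/(4π·1.81²·12.4) = 0.001959 K/W
ΣR = 0.4855 K/W
ΔT = Q·ΣR = 406 × 0.4855 = 197.1 K
Heat flows inward, so T_out = T_in + ΔT = -179 + 197.1 = 18.1 °C

T_out = 18.1 °C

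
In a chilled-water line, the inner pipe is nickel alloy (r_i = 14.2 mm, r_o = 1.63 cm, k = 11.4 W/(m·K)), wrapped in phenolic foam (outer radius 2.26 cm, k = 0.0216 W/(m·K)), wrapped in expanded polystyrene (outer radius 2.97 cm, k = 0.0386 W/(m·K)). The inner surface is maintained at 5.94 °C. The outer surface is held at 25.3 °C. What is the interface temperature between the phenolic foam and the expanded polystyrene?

T = 19.1 °C

Series thermal resistances, inner to outer:
  R'_nickel alloy = ln(0.0163/0.0142)/(2πk) = 0.1379/(2π·11.4) = 0.001926 m·K/W
  R'_phenolic foam = ln(0.0226/0.0163)/(2πk) = 0.3268/(2π·0.0216) = 2.408 m·K/W
  R'_expanded polystyrene = ln(0.0297/0.0226)/(2πk) = 0.2732/(2π·0.0386) = 1.126 m·K/W
ΣR = 0.001926 + 2.408 + 1.126 = 3.536 m·K/W
Q' = ΔT/ΣR = (5.94 °C − 25.3 °C)/3.536 = -5.475 W/m
From the inner boundary to the phenolic foam/expanded polystyrene interface, ΣR_partial = 2.410 m·K/W.
T_interface = T_in − Q'·ΣR_partial = 5.94 °C − (-5.475)(2.410) = 19.1 °C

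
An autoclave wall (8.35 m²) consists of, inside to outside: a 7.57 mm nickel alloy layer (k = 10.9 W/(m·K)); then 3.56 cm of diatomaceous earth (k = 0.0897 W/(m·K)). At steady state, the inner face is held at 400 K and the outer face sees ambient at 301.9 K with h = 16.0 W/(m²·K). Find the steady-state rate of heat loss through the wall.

Q = 1780 W

Treat each layer as a resistance in series:
  R_nickel alloy = L/(kA) = 0.00757/(10.9·8.35) = 8.317×10^-5 K/W
  R_diatomaceous earth = L/(kA) = 0.0356/(0.0897·8.35) = 0.04753 K/W
  R_conv,out = 1/(hA) = 1/(16.0·8.35) = 0.007485 K/W
ΣR = 8.317×10^-5 + 0.04753 + 0.007485 = 0.05510 K/W
Q = ΔT/ΣR = (400 K − 301.9 K)/0.05510 = 1780 W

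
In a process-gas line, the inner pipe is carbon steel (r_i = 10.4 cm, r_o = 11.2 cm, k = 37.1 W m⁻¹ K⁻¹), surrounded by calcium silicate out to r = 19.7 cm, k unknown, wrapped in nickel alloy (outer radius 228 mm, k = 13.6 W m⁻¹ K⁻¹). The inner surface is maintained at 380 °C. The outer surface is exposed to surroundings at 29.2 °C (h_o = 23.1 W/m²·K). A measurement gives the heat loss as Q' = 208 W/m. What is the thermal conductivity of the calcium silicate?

k = 0.0543 W/m·K

ΣR = ΔT/Q' = |380 − 29.2|/208 = 1.687 m·K/W
Known resistances:
  R'_carbon steel = ln(0.112/0.104)/(2πk) = 0.07411/(2π·37.1) = 3.179×10^-4 m·K/W
  R'_nickel alloy = ln(0.228/0.197)/(2πk) = 0.1461/(2π·13.6) = 0.001710 m·K/W
  R'_conv,out = 1/(2πr h) = 1/(2π·0.228·23.1) = 0.03022 m·K/W
R_calcium silicate = ΣR − ΣR_known = 1.687 − 0.03225 = 1.655 m·K/W
ln(r₂/r₁)/(2πk) = 1.655 ⇒ k = 0.5647/(2π·1.655) = 0.0543 W/m·K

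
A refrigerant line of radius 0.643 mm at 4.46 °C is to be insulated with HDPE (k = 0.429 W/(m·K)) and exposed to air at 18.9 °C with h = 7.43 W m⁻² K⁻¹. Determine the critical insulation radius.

r_cr = 5.77 cm

For a cylinder, r_cr = k_ins/h = 0.429/7.43 = 0.0577 m = 5.77 cm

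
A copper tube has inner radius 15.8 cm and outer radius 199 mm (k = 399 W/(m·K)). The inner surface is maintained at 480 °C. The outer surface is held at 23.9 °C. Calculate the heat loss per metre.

Q' = 4960 kW/m

Q' = 2πk·ΔT/ln(r₂/r₁) = 2π × 399 × 456.1 / ln(0.199/0.158) = 4.96×10^6 W/m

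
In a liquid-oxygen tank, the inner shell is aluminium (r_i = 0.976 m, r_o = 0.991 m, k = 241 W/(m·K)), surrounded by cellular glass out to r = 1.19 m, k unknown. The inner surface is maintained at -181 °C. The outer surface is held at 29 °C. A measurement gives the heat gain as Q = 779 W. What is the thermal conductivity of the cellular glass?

k = 0.0498 W/m·K

ΣR = ΔT/Q = |-181 − 29|/779 = 0.2696 K/W
Known resistances:
  R_aluminium = (1/0.976 − 1/0.991)/(4πk) = 0.01551/(4π·241) = 5.121×10^-6 K/W
R_cellular glass = ΣR − ΣR_known = 0.2696 − 5.121×10^-6 = 0.2696 K/W
(1/r₁−1/r₂)/(4πk) = 0.2696 ⇒ k = 0.1687/(4π·0.2696) = 0.0498 W/m·K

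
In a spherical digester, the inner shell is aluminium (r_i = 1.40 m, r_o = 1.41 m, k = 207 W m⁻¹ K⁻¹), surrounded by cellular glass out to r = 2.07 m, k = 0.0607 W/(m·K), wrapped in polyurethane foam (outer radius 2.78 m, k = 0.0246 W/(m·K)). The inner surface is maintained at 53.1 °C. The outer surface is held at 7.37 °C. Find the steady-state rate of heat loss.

Q = 65.7 W

Treat each layer as a resistance in series:
  R_aluminium = (1/1.40 − 1/1.41)/(4πk) = 0.005066/(4π·207) = 1.947×10^-6 K/W
  R_cellular glass = (1/1.41 − 1/2.07)/(4πk) = 0.2261/(4π·0.0607) = 0.2965 K/W
  R_polyurethane foam = (1/2.07 − 1/2.78)/(4πk) = 0.1234/(4π·0.0246) = 0.3991 K/W
ΣR = 1.947×10^-6 + 0.2965 + 0.3991 = 0.6956 K/W
Q = ΔT/ΣR = (53.1 °C − 7.37 °C)/0.6956 = 65.7 W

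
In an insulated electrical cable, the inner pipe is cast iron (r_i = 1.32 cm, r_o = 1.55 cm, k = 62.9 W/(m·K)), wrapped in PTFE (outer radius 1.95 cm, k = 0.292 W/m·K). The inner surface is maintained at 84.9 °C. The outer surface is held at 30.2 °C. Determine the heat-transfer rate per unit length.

Q' = 436 W/m

Series thermal resistances, inner to outer:
  R'_cast iron = ln(0.0155/0.0132)/(2πk) = 0.1606/(2π·62.9) = 4.064×10^-4 m·K/W
  R'_PTFE = ln(0.0195/0.0155)/(2πk) = 0.2296/(2π·0.292) = 0.1251 m·K/W
ΣR = 4.064×10^-4 + 0.1251 = 0.1255 m·K/W
Q' = ΔT/ΣR = (84.9 °C − 30.2 °C)/0.1255 = 436 W/m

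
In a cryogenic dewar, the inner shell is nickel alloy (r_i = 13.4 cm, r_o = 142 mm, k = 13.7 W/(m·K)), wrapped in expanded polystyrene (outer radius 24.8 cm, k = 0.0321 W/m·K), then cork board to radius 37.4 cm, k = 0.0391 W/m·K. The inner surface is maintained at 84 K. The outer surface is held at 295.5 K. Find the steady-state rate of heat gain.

Series thermal resistances, inner to outer:
  R_nickel alloy = (1/0.134 − 1/0.142)/(4πk) = 0.4204/(4π·13.7) = 0.002442 K/W
  R_expanded polystyrene = (1/0.142 − 1/0.248)/(4πk) = 3.010/(4π·0.0321) = 7.462 K/W
  R_cork board = (1/0.248 − 1/0.374)/(4πk) = 1.358/(4π·0.0391) = 2.765 K/W
ΣR = 0.002442 + 7.462 + 2.765 = 10.23 K/W
Q = ΔT/ΣR = (84 K − 295.5 K)/10.23 = -20.7 W
(Negative Q ⇒ heat flows inward; heat gain = 20.7 W.)

Q = 20.7 W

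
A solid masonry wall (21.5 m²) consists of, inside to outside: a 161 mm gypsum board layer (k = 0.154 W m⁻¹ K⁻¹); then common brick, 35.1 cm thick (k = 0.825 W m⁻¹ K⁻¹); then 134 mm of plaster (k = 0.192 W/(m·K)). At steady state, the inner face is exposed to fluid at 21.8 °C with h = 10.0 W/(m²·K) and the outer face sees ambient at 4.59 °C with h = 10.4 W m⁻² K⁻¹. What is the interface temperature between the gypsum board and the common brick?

Series thermal resistances, inner to outer:
  R_conv,in = 1/(hA) = 1/(10.0·21.5) = 0.004651 K/W
  R_gypsum board = L/(kA) = 0.161/(0.154·21.5) = 0.04863 K/W
  R_common brick = L/(kA) = 0.351/(0.825·21.5) = 0.01979 K/W
  R_plaster = L/(kA) = 0.134/(0.192·21.5) = 0.03246 K/W
  R_conv,out = 1/(hA) = 1/(10.4·21.5) = 0.004472 K/W
ΣR = 0.004651 + 0.04863 + 0.01979 + 0.03246 + 0.004472 = 0.1100 K/W
Q = ΔT/ΣR = (21.8 °C − 4.59 °C)/0.1100 = 156.5 W
From the inner boundary to the gypsum board/common brick interface, ΣR_partial = 0.05328 K/W.
T_interface = T_in − Q·ΣR_partial = 21.8 °C − (156.5)(0.05328) = 13.5 °C

T = 13.5 °C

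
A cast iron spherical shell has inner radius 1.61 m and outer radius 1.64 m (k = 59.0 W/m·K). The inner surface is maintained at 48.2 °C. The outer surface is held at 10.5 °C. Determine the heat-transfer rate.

Q = 4πk·ΔT/(1/r₁ − 1/r₂) = 4π × 59.0 × 37.7 / (1/1.61 − 1/1.64) = 2.46×10^6 W

Q = 2.46×10^6 W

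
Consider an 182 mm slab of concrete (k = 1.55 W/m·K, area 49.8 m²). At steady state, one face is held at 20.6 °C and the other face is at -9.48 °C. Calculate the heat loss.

Q = 12800 W

Q = kA·ΔT/L = 1.55 × 49.8 × |20.6 °C − -9.48 °C| / 0.182 = 12800 W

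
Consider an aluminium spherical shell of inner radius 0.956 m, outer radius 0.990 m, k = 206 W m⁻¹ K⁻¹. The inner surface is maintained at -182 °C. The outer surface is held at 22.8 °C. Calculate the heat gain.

Q = 14800 kW

Q = 4πk·ΔT/(1/r₁ − 1/r₂) = 4π × 206 × 204.8 / (1/0.956 − 1/0.990) = 1.48×10^7 W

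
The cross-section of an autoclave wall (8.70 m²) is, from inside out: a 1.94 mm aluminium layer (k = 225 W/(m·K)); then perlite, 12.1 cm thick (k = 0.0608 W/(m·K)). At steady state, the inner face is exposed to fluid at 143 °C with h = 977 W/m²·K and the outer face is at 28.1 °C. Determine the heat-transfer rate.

Q = 502 W

Series thermal resistances, inner to outer:
  R_conv,in = 1/(hA) = 1/(977·8.70) = 1.176×10^-4 K/W
  R_aluminium = L/(kA) = 0.00194/(225·8.70) = 9.911×10^-7 K/W
  R_perlite = L/(kA) = 0.121/(0.0608·8.70) = 0.2288 K/W
ΣR = 1.176×10^-4 + 9.911×10^-7 + 0.2288 = 0.2289 K/W
Q = ΔT/ΣR = (143 °C − 28.1 °C)/0.2289 = 502 W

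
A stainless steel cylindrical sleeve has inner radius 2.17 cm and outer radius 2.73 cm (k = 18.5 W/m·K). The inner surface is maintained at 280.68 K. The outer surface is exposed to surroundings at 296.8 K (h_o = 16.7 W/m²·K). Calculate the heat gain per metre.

Q' = 45.9 W/m

Series thermal resistances, inner to outer:
  R'_stainless steel = ln(0.0273/0.0217)/(2πk) = 0.2296/(2π·18.5) = 0.001975 m·K/W
  R'_conv,out = 1/(2πr h) = 1/(2π·0.0273·16.7) = 0.3491 m·K/W
ΣR = 0.001975 + 0.3491 = 0.3511 m·K/W
Q' = ΔT/ΣR = (280.68 K − 296.8 K)/0.3511 = -45.9 W/m
(Negative Q' ⇒ heat flows inward; heat gain = 45.9 W/m.)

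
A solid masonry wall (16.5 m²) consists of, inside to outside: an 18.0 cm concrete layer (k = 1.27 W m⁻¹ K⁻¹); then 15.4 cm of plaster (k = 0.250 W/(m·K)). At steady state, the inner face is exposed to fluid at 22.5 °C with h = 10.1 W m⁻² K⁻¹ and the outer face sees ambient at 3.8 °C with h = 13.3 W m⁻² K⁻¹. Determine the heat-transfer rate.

Q = 331 W

Series thermal resistances, inner to outer:
  R_conv,in = 1/(hA) = 1/(10.1·16.5) = 0.006001 K/W
  R_concrete = L/(kA) = 0.180/(1.27·16.5) = 0.008590 K/W
  R_plaster = L/(kA) = 0.154/(0.250·16.5) = 0.03733 K/W
  R_conv,out = 1/(hA) = 1/(13.3·16.5) = 0.004557 K/W
ΣR = 0.006001 + 0.008590 + 0.03733 + 0.004557 = 0.05648 K/W
Q = ΔT/ΣR = (22.5 °C − 3.8 °C)/0.05648 = 331 W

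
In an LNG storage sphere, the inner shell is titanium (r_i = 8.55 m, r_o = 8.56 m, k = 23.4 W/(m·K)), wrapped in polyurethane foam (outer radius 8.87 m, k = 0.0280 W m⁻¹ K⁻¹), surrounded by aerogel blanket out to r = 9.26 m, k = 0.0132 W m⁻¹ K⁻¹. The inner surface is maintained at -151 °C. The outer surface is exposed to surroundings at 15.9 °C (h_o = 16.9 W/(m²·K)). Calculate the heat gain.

Q = 4140 W

Resistance network (inner→outer):
  R_titanium = (1/8.55 − 1/8.56)/(4πk) = 1.366×10^-4/(4π·23.4) = 4.647×10^-7 K/W
  R_polyurethane foam = (1/8.56 − 1/8.87)/(4πk) = 0.004083/(4π·0.0280) = 0.01160 K/W
  R_aerogel blanket = (1/8.87 − 1/9.26)/(4πk) = 0.004748/(4π·0.0132) = 0.02863 K/W
  R_conv,out = 1/(4πr²h) = 1/(4π·9.26²·16.9) = 5.491×10^-5 K/W
ΣR = 4.647×10^-7 + 0.01160 + 0.02863 + 5.491×10^-5 = 0.04029 K/W
Q = ΔT/ΣR = (-151 °C − 15.9 °C)/0.04029 = -4140 W
(Negative Q ⇒ heat flows inward; heat gain = 4140 W.)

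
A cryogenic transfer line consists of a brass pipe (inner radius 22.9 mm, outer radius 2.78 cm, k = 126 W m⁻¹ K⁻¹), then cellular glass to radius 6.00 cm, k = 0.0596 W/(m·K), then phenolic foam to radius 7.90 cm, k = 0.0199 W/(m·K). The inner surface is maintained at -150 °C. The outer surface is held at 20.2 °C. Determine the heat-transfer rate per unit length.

Q' = 40.0 W/m

Resistance network (inner→outer):
  R'_brass = ln(0.0278/0.0229)/(2πk) = 0.1939/(2π·126) = 2.449×10^-4 m·K/W
  R'_cellular glass = ln(0.0600/0.0278)/(2πk) = 0.7693/(2π·0.0596) = 2.054 m·K/W
  R'_phenolic foam = ln(0.0790/0.0600)/(2πk) = 0.2751/(2π·0.0199) = 2.200 m·K/W
ΣR = 2.449×10^-4 + 2.054 + 2.200 = 4.254 m·K/W
Q' = ΔT/ΣR = (-150 °C − 20.2 °C)/4.254 = -40.0 W/m
(Negative Q' ⇒ heat flows inward; heat gain = 40.0 W/m.)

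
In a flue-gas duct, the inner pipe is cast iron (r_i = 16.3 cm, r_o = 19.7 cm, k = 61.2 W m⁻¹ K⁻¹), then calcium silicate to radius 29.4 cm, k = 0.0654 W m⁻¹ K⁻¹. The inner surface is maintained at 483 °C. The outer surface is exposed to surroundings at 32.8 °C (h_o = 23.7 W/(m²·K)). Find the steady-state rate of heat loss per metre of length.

Series thermal resistances, inner to outer:
  R'_cast iron = ln(0.197/0.163)/(2πk) = 0.1895/(2π·61.2) = 4.927×10^-4 m·K/W
  R'_calcium silicate = ln(0.294/0.197)/(2πk) = 0.4004/(2π·0.0654) = 0.9743 m·K/W
  R'_conv,out = 1/(2πr h) = 1/(2π·0.294·23.7) = 0.02284 m·K/W
ΣR = 4.927×10^-4 + 0.9743 + 0.02284 = 0.9976 m·K/W
Q' = ΔT/ΣR = (483 °C − 32.8 °C)/0.9976 = 451 W/m

Q' = 451 W/m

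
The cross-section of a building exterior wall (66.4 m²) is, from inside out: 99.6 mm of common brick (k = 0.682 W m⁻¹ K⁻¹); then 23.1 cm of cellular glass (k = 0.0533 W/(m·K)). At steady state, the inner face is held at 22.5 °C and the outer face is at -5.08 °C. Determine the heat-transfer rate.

Q = 409 W

Treat each layer as a resistance in series:
  R_common brick = L/(kA) = 0.0996/(0.682·66.4) = 0.002199 K/W
  R_cellular glass = L/(kA) = 0.231/(0.0533·66.4) = 0.06527 K/W
ΣR = 0.002199 + 0.06527 = 0.06747 K/W
Q = ΔT/ΣR = (22.5 °C − -5.08 °C)/0.06747 = 409 W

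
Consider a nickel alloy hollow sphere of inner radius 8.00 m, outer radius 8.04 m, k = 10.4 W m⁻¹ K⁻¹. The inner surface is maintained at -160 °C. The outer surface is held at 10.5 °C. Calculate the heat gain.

Q = 4πk·ΔT/(1/r₁ − 1/r₂) = 4π × 10.4 × 170.5 / (1/8.00 − 1/8.04) = 3.58×10^7 W

Q = 35800 kW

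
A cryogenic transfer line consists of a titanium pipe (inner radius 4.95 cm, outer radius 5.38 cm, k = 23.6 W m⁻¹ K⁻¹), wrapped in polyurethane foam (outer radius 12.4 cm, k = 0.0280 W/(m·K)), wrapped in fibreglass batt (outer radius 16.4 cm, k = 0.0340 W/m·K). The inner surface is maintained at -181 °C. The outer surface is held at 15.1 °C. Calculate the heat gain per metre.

Resistance network (inner→outer):
  R'_titanium = ln(0.0538/0.0495)/(2πk) = 0.08330/(2π·23.6) = 5.618×10^-4 m·K/W
  R'_polyurethane foam = ln(0.124/0.0538)/(2πk) = 0.8350/(2π·0.0280) = 4.746 m·K/W
  R'_fibreglass batt = ln(0.164/0.124)/(2πk) = 0.2796/(2π·0.0340) = 1.309 m·K/W
ΣR = 5.618×10^-4 + 4.746 + 1.309 = 6.056 m·K/W
Q' = ΔT/ΣR = (-181 °C − 15.1 °C)/6.056 = -32.4 W/m
(Negative Q' ⇒ heat flows inward; heat gain = 32.4 W/m.)

Q' = 32.4 W/m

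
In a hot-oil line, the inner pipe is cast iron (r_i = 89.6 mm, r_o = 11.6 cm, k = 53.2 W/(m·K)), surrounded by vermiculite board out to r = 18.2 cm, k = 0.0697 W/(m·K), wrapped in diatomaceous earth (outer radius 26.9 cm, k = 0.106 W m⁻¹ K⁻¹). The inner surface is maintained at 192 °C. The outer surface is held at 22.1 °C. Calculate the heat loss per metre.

Treat each layer as a resistance in series:
  R'_cast iron = ln(0.116/0.0896)/(2πk) = 0.2582/(2π·53.2) = 7.725×10^-4 m·K/W
  R'_vermiculite board = ln(0.182/0.116)/(2πk) = 0.4504/(2π·0.0697) = 1.028 m·K/W
  R'_diatomaceous earth = ln(0.269/0.182)/(2πk) = 0.3907/(2π·0.106) = 0.5866 m·K/W
ΣR = 7.725×10^-4 + 1.028 + 0.5866 = 1.615 m·K/W
Q' = ΔT/ΣR = (192 °C − 22.1 °C)/1.615 = 105 W/m

Q' = 105 W/m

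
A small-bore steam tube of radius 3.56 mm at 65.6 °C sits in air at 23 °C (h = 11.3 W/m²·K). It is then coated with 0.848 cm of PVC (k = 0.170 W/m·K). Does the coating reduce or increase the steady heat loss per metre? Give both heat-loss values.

Critical radius for a cylinder: r_cr = k/h = 0.0150 m = 1.50 cm.
Outer radius after coating: r₂ = 0.00356 + 0.00848 = 0.01204 m.
Since r₁ < r_cr and r₂ ≤ r_cr, the coating moves toward the maximum at r_cr — heat loss rises.
Bare: R = 1/(2πr₁h) = 3.956 m·K/W; Q = 42.6/3.956 = 10.8 W/m.
Coated: R = R_cond + R_conv = 2.311 m·K/W; Q = 42.6/2.311 = 18.4 W/m.

increases: 10.8 → 18.4 W/m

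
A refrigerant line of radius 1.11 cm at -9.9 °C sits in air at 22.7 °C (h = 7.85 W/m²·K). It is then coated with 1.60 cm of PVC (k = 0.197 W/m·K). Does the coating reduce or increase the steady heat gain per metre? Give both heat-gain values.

Critical radius for a cylinder: r_cr = k/h = 0.0251 m = 2.51 cm.
Outer radius after coating: r₂ = 0.0111 + 0.0160 = 0.0271 m.
r₁ < r_cr < r₂: heat gain rises to a maximum at r_cr then falls. Whether the coating helps depends on whether Q(r₂) has dropped back below Q(r₁).
Bare: R = 1/(2πr₁h) = 1.827 m·K/W; Q = 32.6/1.827 = 17.8 W/m.
Coated: R = R_cond + R_conv = 1.469 m·K/W; Q = 32.6/1.469 = 22.2 W/m.

increases: 17.8 → 22.2 W/m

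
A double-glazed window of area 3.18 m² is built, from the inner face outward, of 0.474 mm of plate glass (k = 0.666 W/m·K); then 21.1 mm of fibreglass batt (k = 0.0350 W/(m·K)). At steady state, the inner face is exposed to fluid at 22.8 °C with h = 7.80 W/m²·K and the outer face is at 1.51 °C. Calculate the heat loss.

Series thermal resistances, inner to outer:
  R_conv,in = 1/(hA) = 1/(7.80·3.18) = 0.04032 K/W
  R_plate glass = L/(kA) = 4.74×10^-4/(0.666·3.18) = 2.238×10^-4 K/W
  R_fibreglass batt = L/(kA) = 0.0211/(0.0350·3.18) = 0.1896 K/W
ΣR = 0.04032 + 2.238×10^-4 + 0.1896 = 0.2301 K/W
Q = ΔT/ΣR = (22.8 °C − 1.51 °C)/0.2301 = 92.5 W

Q = 92.5 W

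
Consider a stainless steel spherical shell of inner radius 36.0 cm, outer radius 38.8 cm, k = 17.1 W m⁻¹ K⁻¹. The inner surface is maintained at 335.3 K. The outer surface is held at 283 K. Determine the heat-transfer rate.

Q = 4πk·ΔT/(1/r₁ − 1/r₂) = 4π × 17.1 × 52.3 / (1/0.360 − 1/0.388) = 56100 W

Q = 56100 W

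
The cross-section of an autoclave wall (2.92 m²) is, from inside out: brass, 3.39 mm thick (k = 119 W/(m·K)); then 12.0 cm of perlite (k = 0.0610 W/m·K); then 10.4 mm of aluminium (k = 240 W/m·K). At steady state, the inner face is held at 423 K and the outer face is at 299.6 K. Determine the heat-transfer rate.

Q = 183 W

Series thermal resistances, inner to outer:
  R_brass = L/(kA) = 0.00339/(119·2.92) = 9.756×10^-6 K/W
  R_perlite = L/(kA) = 0.120/(0.0610·2.92) = 0.6737 K/W
  R_aluminium = L/(kA) = 0.0104/(240·2.92) = 1.484×10^-5 K/W
ΣR = 9.756×10^-6 + 0.6737 + 1.484×10^-5 = 0.6737 K/W
Q = ΔT/ΣR = (423 K − 299.6 K)/0.6737 = 183 W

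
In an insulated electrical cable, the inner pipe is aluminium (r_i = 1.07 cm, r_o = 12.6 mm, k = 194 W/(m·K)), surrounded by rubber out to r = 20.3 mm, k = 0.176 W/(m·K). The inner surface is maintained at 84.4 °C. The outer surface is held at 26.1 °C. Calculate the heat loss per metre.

Q' = 135 W/m

Series thermal resistances, inner to outer:
  R'_aluminium = ln(0.0126/0.0107)/(2πk) = 0.1635/(2π·194) = 1.341×10^-4 m·K/W
  R'_rubber = ln(0.0203/0.0126)/(2πk) = 0.4769/(2π·0.176) = 0.4313 m·K/W
ΣR = 1.341×10^-4 + 0.4313 = 0.4314 m·K/W
Q' = ΔT/ΣR = (84.4 °C − 26.1 °C)/0.4314 = 135 W/m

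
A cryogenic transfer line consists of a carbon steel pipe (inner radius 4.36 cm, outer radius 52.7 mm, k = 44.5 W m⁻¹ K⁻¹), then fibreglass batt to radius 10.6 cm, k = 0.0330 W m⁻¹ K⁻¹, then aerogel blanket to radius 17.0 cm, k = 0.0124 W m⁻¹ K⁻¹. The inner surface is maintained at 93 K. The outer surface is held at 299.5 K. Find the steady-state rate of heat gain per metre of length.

Series thermal resistances, inner to outer:
  R'_carbon steel = ln(0.0527/0.0436)/(2πk) = 0.1896/(2π·44.5) = 6.780×10^-4 m·K/W
  R'_fibreglass batt = ln(0.106/0.0527)/(2πk) = 0.6988/(2π·0.0330) = 3.370 m·K/W
  R'_aerogel blanket = ln(0.170/0.106)/(2πk) = 0.4724/(2π·0.0124) = 6.063 m·K/W
ΣR = 6.780×10^-4 + 3.370 + 6.063 = 9.434 m·K/W
Q' = ΔT/ΣR = (93 K − 299.5 K)/9.434 = -21.9 W/m
(Negative Q' ⇒ heat flows inward; heat gain = 21.9 W/m.)

Q' = 21.9 W/m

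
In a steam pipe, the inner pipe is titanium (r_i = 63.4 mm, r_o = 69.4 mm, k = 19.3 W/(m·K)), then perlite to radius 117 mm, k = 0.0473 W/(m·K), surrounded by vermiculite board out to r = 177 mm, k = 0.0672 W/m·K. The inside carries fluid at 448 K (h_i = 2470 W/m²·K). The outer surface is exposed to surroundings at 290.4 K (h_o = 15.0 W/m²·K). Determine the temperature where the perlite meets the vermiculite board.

Treat each layer as a resistance in series:
  R'_conv,in = 1/(2πr h) = 1/(2π·0.0634·2470) = 0.001016 m·K/W
  R'_titanium = ln(0.0694/0.0634)/(2πk) = 0.09042/(2π·19.3) = 7.457×10^-4 m·K/W
  R'_perlite = ln(0.117/0.0694)/(2πk) = 0.5223/(2π·0.0473) = 1.757 m·K/W
  R'_vermiculite board = ln(0.177/0.117)/(2πk) = 0.4140/(2π·0.0672) = 0.9805 m·K/W
  R'_conv,out = 1/(2πr h) = 1/(2π·0.177·15.0) = 0.05995 m·K/W
ΣR = 0.001016 + 7.457×10^-4 + 1.757 + 0.9805 + 0.05995 = 2.799 m·K/W
Q' = ΔT/ΣR = (448 K − 290.4 K)/2.799 = 56.31 W/m
From the inner boundary to the perlite/vermiculite board interface, ΣR_partial = 1.759 m·K/W.
T_interface = T_in − Q'·ΣR_partial = 448 K − (56.31)(1.759) = 349.0 K

T = 349.0 K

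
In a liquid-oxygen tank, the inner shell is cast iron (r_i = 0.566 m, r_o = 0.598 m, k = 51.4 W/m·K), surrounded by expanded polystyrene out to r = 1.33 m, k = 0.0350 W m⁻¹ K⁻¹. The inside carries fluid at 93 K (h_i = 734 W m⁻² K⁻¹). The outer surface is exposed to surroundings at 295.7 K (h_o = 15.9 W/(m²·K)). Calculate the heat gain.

Q = 96.7 W

Treat each layer as a resistance in series:
  R_conv,in = 1/(4πr²h) = 1/(4π·0.566²·734) = 3.384×10^-4 K/W
  R_cast iron = (1/0.566 − 1/0.598)/(4πk) = 0.09454/(4π·51.4) = 1.464×10^-4 K/W
  R_expanded polystyrene = (1/0.598 − 1/1.33)/(4πk) = 0.9204/(4π·0.0350) = 2.093 K/W
  R_conv,out = 1/(4πr²h) = 1/(4π·1.33²·15.9) = 0.002829 K/W
ΣR = 3.384×10^-4 + 1.464×10^-4 + 2.093 + 0.002829 = 2.096 K/W
Q = ΔT/ΣR = (93 K − 295.7 K)/2.096 = -96.7 W
(Negative Q ⇒ heat flows inward; heat gain = 96.7 W.)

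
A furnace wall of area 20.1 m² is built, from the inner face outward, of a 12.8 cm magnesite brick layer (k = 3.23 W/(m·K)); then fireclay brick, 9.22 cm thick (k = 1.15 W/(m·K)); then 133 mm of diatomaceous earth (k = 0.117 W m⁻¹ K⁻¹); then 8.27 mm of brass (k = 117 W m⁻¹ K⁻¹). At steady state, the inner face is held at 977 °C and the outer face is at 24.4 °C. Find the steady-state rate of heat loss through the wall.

Treat each layer as a resistance in series:
  R_magnesite brick = L/(kA) = 0.128/(3.23·20.1) = 0.001972 K/W
  R_fireclay brick = L/(kA) = 0.0922/(1.15·20.1) = 0.003989 K/W
  R_diatomaceous earth = L/(kA) = 0.133/(0.117·20.1) = 0.05655 K/W
  R_brass = L/(kA) = 0.00827/(117·20.1) = 3.517×10^-6 K/W
ΣR = 0.001972 + 0.003989 + 0.05655 + 3.517×10^-6 = 0.06251 K/W
Q = ΔT/ΣR = (977 °C − 24.4 °C)/0.06251 = 15200 W

Q = 15.2 kW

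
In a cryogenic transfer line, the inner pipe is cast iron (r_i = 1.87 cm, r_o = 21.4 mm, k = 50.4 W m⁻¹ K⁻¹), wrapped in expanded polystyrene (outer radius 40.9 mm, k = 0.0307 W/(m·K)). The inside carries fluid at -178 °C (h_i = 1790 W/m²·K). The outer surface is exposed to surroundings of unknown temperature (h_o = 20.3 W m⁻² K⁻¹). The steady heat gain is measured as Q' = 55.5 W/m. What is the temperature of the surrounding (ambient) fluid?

T_out = 19.3 °C

Series resistances:
  R'_conv,in = 1/(2πr h) = 1/(2π·0.0187·1790) = 0.004755 m·K/W
  R'_cast iron = ln(0.0214/0.0187)/(2πk) = 0.1349/(2π·50.4) = 4.259×10^-4 m·K/W
  R'_expanded polystyrene = ln(0.0409/0.0214)/(2πk) = 0.6477/(2π·0.0307) = 3.358 m·K/W
  R'_conv,out = 1/(2πr h) = 1/(2π·0.0409·20.3) = 0.1917 m·K/W
ΣR = 3.555 m·K/W
ΔT = Q'·ΣR = 55.5 × 3.555 = 197.3 K
Heat flows inward, so T_out = T_in + ΔT = -178 + 197.3 = 19.3 °C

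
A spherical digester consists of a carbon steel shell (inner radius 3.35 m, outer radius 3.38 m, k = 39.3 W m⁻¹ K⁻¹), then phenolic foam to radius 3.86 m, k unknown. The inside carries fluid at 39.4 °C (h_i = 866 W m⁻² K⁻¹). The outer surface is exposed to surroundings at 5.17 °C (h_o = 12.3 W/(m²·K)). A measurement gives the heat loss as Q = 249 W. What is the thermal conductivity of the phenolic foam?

k = 0.0214 W/m·K

ΣR = ΔT/Q = |39.4 − 5.17|/249 = 0.1375 K/W
Known resistances:
  R_conv,in = 1/(4πr²h) = 1/(4π·3.35²·866) = 8.188×10^-6 K/W
  R_carbon steel = (1/3.35 − 1/3.38)/(4πk) = 0.002649/(4π·39.3) = 5.365×10^-6 K/W
  R_conv,out = 1/(4πr²h) = 1/(4π·3.86²·12.3) = 4.342×10^-4 K/W
R_phenolic foam = ΣR − ΣR_known = 0.1375 − 4.478×10^-4 = 0.1371 K/W
(1/r₁−1/r₂)/(4πk) = 0.1371 ⇒ k = 0.03679/(4π·0.1371) = 0.0214 W/m·K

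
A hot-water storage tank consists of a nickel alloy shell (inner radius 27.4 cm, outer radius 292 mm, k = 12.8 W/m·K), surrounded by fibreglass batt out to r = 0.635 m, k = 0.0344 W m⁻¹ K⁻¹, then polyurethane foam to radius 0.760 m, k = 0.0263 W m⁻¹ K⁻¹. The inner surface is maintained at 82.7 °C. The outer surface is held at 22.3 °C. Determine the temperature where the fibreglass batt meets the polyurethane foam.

Series thermal resistances, inner to outer:
  R_nickel alloy = (1/0.274 − 1/0.292)/(4πk) = 0.2250/(4π·12.8) = 0.001399 K/W
  R_fibreglass batt = (1/0.292 − 1/0.635)/(4πk) = 1.850/(4π·0.0344) = 4.279 K/W
  R_polyurethane foam = (1/0.635 − 1/0.760)/(4πk) = 0.2590/(4π·0.0263) = 0.7837 K/W
ΣR = 0.001399 + 4.279 + 0.7837 = 5.064 K/W
Q = ΔT/ΣR = (82.7 °C − 22.3 °C)/5.064 = 11.93 W
From the inner boundary to the fibreglass batt/polyurethane foam interface, ΣR_partial = 4.280 K/W.
T_interface = T_in − Q·ΣR_partial = 82.7 °C − (11.93)(4.280) = 31.6 °C

T = 31.6 °C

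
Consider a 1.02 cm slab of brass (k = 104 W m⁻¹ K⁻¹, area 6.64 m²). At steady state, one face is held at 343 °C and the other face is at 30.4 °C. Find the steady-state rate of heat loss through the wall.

Q = 2.12×10^7 W

Q = kA·ΔT/L = 104 × 6.64 × |343 °C − 30.4 °C| / 0.0102 = 2.12×10^7 W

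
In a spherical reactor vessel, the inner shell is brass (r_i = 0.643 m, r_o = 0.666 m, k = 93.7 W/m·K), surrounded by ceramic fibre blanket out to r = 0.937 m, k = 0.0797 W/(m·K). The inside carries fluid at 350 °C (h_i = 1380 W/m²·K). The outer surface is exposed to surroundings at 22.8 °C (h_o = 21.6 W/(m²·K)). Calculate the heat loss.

Q = 747 W

Series thermal resistances, inner to outer:
  R_conv,in = 1/(4πr²h) = 1/(4π·0.643²·1380) = 1.395×10^-4 K/W
  R_brass = (1/0.643 − 1/0.666)/(4πk) = 0.05371/(4π·93.7) = 4.561×10^-5 K/W
  R_ceramic fibre blanket = (1/0.666 − 1/0.937)/(4πk) = 0.4343/(4π·0.0797) = 0.4336 K/W
  R_conv,out = 1/(4πr²h) = 1/(4π·0.937²·21.6) = 0.004196 K/W
ΣR = 1.395×10^-4 + 4.561×10^-5 + 0.4336 + 0.004196 = 0.4380 K/W
Q = ΔT/ΣR = (350 °C − 22.8 °C)/0.4380 = 747 W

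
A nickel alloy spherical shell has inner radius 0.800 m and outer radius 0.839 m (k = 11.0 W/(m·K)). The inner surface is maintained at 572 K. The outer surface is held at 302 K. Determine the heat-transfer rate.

Q = 4πk·ΔT/(1/r₁ − 1/r₂) = 4π × 11.0 × 270 / (1/0.800 − 1/0.839) = 6.42×10^5 W

Q = 642 kW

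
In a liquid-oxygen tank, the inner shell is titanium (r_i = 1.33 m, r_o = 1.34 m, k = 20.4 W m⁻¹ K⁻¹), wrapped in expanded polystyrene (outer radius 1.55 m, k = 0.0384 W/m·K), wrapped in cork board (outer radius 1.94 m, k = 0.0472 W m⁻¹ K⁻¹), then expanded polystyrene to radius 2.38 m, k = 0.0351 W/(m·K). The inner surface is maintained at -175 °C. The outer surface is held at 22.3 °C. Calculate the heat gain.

Series thermal resistances, inner to outer:
  R_titanium = (1/1.33 − 1/1.34)/(4πk) = 0.005611/(4π·20.4) = 2.189×10^-5 K/W
  R_expanded polystyrene = (1/1.34 − 1/1.55)/(4πk) = 0.1011/(4π·0.0384) = 0.2095 K/W
  R_cork board = (1/1.55 − 1/1.94)/(4πk) = 0.1297/(4π·0.0472) = 0.2187 K/W
  R_expanded polystyrene = (1/1.94 − 1/2.38)/(4πk) = 0.09530/(4π·0.0351) = 0.2161 K/W
ΣR = 2.189×10^-5 + 0.2095 + 0.2187 + 0.2161 = 0.6443 K/W
Q = ΔT/ΣR = (-175 °C − 22.3 °C)/0.6443 = -306 W
(Negative Q ⇒ heat flows inward; heat gain = 306 W.)

Q = 306 W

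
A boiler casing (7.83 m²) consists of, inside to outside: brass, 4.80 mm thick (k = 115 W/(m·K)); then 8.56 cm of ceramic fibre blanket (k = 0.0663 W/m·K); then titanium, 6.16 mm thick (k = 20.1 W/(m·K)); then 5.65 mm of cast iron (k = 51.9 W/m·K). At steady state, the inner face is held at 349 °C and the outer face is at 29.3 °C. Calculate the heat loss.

Q = 1940 W

Resistance network (inner→outer):
  R_brass = L/(kA) = 0.00480/(115·7.83) = 5.331×10^-6 K/W
  R_ceramic fibre blanket = L/(kA) = 0.0856/(0.0663·7.83) = 0.1649 K/W
  R_titanium = L/(kA) = 0.00616/(20.1·7.83) = 3.914×10^-5 K/W
  R_cast iron = L/(kA) = 0.00565/(51.9·7.83) = 1.390×10^-5 K/W
ΣR = 5.331×10^-6 + 0.1649 + 3.914×10^-5 + 1.390×10^-5 = 0.1650 K/W
Q = ΔT/ΣR = (349 °C − 29.3 °C)/0.1650 = 1940 W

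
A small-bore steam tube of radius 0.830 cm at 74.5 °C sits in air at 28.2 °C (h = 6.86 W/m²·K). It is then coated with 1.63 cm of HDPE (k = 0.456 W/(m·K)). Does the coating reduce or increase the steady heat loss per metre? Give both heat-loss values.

increases: 16.6 → 35.0 W/m

Critical radius for a cylinder: r_cr = k/h = 0.0665 m = 6.65 cm.
Outer radius after coating: r₂ = 0.00830 + 0.0163 = 0.02460 m.
Since r₁ < r_cr and r₂ ≤ r_cr, the coating moves toward the maximum at r_cr — heat loss rises.
Bare: R = 1/(2πr₁h) = 2.795 m·K/W; Q = 46.3/2.795 = 16.6 W/m.
Coated: R = R_cond + R_conv = 1.322 m·K/W; Q = 46.3/1.322 = 35.0 W/m.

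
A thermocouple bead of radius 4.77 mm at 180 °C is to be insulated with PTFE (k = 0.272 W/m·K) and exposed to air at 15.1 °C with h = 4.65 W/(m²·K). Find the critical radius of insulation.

For a sphere, r_cr = 2k_ins/h = 2·0.272/4.65 = 0.117 m = 11.7 cm

r_cr = 11.7 cm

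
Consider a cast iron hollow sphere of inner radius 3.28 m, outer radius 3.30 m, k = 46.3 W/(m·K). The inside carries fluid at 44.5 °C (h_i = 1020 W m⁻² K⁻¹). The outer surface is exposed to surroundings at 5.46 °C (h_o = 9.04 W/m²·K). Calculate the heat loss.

Series thermal resistances, inner to outer:
  R_conv,in = 1/(4πr²h) = 1/(4π·3.28²·1020) = 7.252×10^-6 K/W
  R_cast iron = (1/3.28 − 1/3.30)/(4πk) = 0.001848/(4π·46.3) = 3.176×10^-6 K/W
  R_conv,out = 1/(4πr²h) = 1/(4π·3.30²·9.04) = 8.083×10^-4 K/W
ΣR = 7.252×10^-6 + 3.176×10^-6 + 8.083×10^-4 = 8.187×10^-4 K/W
Q = ΔT/ΣR = (44.5 °C − 5.46 °C)/8.187×10^-4 = 47700 W

Q = 47700 W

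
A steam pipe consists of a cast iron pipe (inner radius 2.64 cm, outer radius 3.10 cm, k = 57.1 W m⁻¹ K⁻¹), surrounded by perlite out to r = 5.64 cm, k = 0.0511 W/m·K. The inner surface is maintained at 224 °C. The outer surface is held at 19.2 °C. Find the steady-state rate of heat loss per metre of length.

Q' = 110 W/m

Series thermal resistances, inner to outer:
  R'_cast iron = ln(0.0310/0.0264)/(2πk) = 0.1606/(2π·57.1) = 4.477×10^-4 m·K/W
  R'_perlite = ln(0.0564/0.0310)/(2πk) = 0.5985/(2π·0.0511) = 1.864 m·K/W
ΣR = 4.477×10^-4 + 1.864 = 1.864 m·K/W
Q' = ΔT/ΣR = (224 °C − 19.2 °C)/1.864 = 110 W/m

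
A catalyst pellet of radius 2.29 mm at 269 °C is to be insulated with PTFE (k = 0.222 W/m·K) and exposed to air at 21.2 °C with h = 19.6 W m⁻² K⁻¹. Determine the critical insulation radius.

For a sphere, r_cr = 2k_ins/h = 2·0.222/19.6 = 0.0227 m = 2.27 cm

r_cr = 2.27 cm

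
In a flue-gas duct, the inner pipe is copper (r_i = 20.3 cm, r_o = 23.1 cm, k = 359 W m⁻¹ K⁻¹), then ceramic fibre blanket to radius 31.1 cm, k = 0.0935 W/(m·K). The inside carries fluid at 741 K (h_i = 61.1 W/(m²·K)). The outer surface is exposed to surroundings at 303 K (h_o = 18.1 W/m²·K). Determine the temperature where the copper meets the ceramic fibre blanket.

T = 731 K

Series thermal resistances, inner to outer:
  R'_conv,in = 1/(2πr h) = 1/(2π·0.203·61.1) = 0.01283 m·K/W
  R'_copper = ln(0.231/0.203)/(2πk) = 0.1292/(2π·359) = 5.728×10^-5 m·K/W
  R'_ceramic fibre blanket = ln(0.311/0.231)/(2πk) = 0.2974/(2π·0.0935) = 0.5062 m·K/W
  R'_conv,out = 1/(2πr h) = 1/(2π·0.311·18.1) = 0.02827 m·K/W
ΣR = 0.01283 + 5.728×10^-5 + 0.5062 + 0.02827 = 0.5474 m·K/W
Q' = ΔT/ΣR = (741 K − 303 K)/0.5474 = 800.1 W/m
From the inner boundary to the copper/ceramic fibre blanket interface, ΣR_partial = 0.01289 m·K/W.
T_interface = T_in − Q'·ΣR_partial = 741 K − (800.1)(0.01289) = 731 K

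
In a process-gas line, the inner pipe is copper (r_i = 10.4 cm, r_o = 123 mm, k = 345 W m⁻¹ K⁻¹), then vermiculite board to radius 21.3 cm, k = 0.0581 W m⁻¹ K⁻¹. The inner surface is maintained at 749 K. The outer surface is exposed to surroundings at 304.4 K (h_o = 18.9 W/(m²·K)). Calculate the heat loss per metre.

Series thermal resistances, inner to outer:
  R'_copper = ln(0.123/0.104)/(2πk) = 0.1678/(2π·345) = 7.741×10^-5 m·K/W
  R'_vermiculite board = ln(0.213/0.123)/(2πk) = 0.5491/(2π·0.0581) = 1.504 m·K/W
  R'_conv,out = 1/(2πr h) = 1/(2π·0.213·18.9) = 0.03953 m·K/W
ΣR = 7.741×10^-5 + 1.504 + 0.03953 = 1.544 m·K/W
Q' = ΔT/ΣR = (749 K − 304.4 K)/1.544 = 288 W/m

Q' = 288 W/m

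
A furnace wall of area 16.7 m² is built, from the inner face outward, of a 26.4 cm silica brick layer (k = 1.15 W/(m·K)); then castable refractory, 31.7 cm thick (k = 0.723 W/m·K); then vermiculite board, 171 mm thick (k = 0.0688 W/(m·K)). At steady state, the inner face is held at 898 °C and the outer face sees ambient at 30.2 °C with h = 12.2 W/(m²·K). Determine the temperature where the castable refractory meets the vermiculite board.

Series thermal resistances, inner to outer:
  R_silica brick = L/(kA) = 0.264/(1.15·16.7) = 0.01375 K/W
  R_castable refractory = L/(kA) = 0.317/(0.723·16.7) = 0.02625 K/W
  R_vermiculite board = L/(kA) = 0.171/(0.0688·16.7) = 0.1488 K/W
  R_conv,out = 1/(hA) = 1/(12.2·16.7) = 0.004908 K/W
ΣR = 0.01375 + 0.02625 + 0.1488 + 0.004908 = 0.1937 K/W
Q = ΔT/ΣR = (898 °C − 30.2 °C)/0.1937 = 4480 W
From the inner boundary to the castable refractory/vermiculite board interface, ΣR_partial = 0.04000 K/W.
T_interface = T_in − Q·ΣR_partial = 898 °C − (4480)(0.04000) = 719 °C

T = 719 °C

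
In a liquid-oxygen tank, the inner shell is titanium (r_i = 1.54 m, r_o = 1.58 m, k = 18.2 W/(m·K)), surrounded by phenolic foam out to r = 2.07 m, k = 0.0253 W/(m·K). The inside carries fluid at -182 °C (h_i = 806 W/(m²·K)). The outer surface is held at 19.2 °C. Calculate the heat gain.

Treat each layer as a resistance in series:
  R_conv,in = 1/(4πr²h) = 1/(4π·1.54²·806) = 4.163×10^-5 K/W
  R_titanium = (1/1.54 − 1/1.58)/(4πk) = 0.01644/(4π·18.2) = 7.188×10^-5 K/W
  R_phenolic foam = (1/1.58 − 1/2.07)/(4πk) = 0.1498/(4π·0.0253) = 0.4712 K/W
ΣR = 4.163×10^-5 + 7.188×10^-5 + 0.4712 = 0.4713 K/W
Q = ΔT/ΣR = (-182 °C − 19.2 °C)/0.4713 = -427 W
(Negative Q ⇒ heat flows inward; heat gain = 427 W.)

Q = 427 W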